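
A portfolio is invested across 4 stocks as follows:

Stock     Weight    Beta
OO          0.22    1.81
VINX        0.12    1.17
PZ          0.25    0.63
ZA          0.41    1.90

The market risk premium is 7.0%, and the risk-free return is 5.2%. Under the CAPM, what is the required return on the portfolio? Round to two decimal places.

β_P = Σ w_i β_i = 0.22×1.81 + 0.12×1.17 + 0.25×0.63 + 0.41×1.90 = 1.4751
E(R_P) = R_f + β_P × MRP = 5.2% + 1.4751 × 7.0% = 15.53%

15.53%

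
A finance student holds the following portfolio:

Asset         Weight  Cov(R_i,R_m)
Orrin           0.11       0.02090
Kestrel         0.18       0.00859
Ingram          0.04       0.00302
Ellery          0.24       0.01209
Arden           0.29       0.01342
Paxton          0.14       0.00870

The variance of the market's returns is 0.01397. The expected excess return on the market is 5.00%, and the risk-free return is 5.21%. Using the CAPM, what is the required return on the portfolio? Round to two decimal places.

9.50%

β_Orrin = 0.02090 / 0.01397 = 1.4961
β_Kestrel = 0.00859 / 0.01397 = 0.6149
β_Ingram = 0.00302 / 0.01397 = 0.2162
β_Ellery = 0.01209 / 0.01397 = 0.8654
β_Arden = 0.01342 / 0.01397 = 0.9606
β_Paxton = 0.00870 / 0.01397 = 0.6228
β_P = Σ w_i β_i = 0.11×1.4961 + 0.18×0.6149 + 0.04×0.2162 + 0.24×0.8654 + 0.29×0.9606 + 0.14×0.6228 = 0.8574
E(R_P) = R_f + β_P × MRP = 5.21% + 0.8574 × 5.00% = 9.50%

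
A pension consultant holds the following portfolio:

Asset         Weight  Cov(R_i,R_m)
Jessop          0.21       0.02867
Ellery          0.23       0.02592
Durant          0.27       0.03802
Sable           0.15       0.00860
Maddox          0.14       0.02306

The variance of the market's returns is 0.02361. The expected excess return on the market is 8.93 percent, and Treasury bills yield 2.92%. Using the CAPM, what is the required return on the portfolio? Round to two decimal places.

13.04%

β_Jessop = 0.02867 / 0.02361 = 1.2143
β_Ellery = 0.02592 / 0.02361 = 1.0978
β_Durant = 0.03802 / 0.02361 = 1.6103
β_Sable = 0.00860 / 0.02361 = 0.3643
β_Maddox = 0.02306 / 0.02361 = 0.9767
β_P = Σ w_i β_i = 0.21×1.2143 + 0.23×1.0978 + 0.27×1.6103 + 0.15×0.3643 + 0.14×0.9767 = 1.1337
E(R_P) = R_f + β_P × MRP = 2.92% + 1.1337 × 8.93% = 13.04%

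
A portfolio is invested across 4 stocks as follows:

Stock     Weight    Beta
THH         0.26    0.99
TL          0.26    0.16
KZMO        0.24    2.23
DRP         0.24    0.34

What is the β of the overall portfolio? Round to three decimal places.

0.916

β_P = Σ w_i β_i = 0.26×0.99 + 0.26×0.16 + 0.24×2.23 + 0.24×0.34 = 0.9158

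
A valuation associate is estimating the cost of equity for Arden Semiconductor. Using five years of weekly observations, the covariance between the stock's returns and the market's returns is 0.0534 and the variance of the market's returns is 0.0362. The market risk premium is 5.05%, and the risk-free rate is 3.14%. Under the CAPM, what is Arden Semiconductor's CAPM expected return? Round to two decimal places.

β = Cov(R_i, R_m) / Var(R_m) = 0.0534 / 0.0362 = 1.4751
E(R) = R_f + β × MRP = 3.14% + 1.4751 × 5.05% = 10.59%

10.59%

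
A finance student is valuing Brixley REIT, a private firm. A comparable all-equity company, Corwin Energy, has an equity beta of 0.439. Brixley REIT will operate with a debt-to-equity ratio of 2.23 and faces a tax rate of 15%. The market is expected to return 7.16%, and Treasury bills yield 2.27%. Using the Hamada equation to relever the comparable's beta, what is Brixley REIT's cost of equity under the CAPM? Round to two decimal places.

8.49%

β_L = β_U × [1 + (1 − t)(D/E)] = 0.439 × [1 + (1 − 0.15) × 2.23]
    = 0.439 × [1 + 0.85 × 2.23] = 0.439 × 2.8955 = 1.2711
MRP = 7.16% − 2.27% = 4.89%
E(R) = R_f + β_L × MRP = 2.27% + 1.2711 × 4.89% = 8.49%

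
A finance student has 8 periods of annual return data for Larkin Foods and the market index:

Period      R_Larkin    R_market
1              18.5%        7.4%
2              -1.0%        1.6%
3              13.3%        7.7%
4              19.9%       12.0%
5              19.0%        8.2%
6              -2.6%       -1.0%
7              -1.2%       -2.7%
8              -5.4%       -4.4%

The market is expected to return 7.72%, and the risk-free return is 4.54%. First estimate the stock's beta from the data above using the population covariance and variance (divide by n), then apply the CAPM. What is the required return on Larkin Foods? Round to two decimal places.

Mean R_i = (18.5 − 1.0 + 13.3 + 19.9 + 19.0 − 2.6 − 1.2 − 5.4) / 8 = 7.5625%
Mean R_m = (7.4 + 1.6 + 7.7 + 12.0 + 8.2 − 1.0 − 2.7 − 4.4) / 8 = 3.6000%
Σ(R_i − R̄_i)(R_m − R̄_m) = 444.1100  ⇒  Cov = 444.1100 / 8 = 55.5138
Σ(R_m − R̄_m)² = 251.8200  ⇒  Var(R_m) = 251.8200 / 8 = 31.4775
β = Cov / Var(R_m) = 55.5138 / 31.4775 = 1.7636
MRP = 7.72% − 4.54% = 3.18%
E(R) = R_f + β × MRP = 4.54% + 1.7636 × 3.18% = 10.15%

10.15%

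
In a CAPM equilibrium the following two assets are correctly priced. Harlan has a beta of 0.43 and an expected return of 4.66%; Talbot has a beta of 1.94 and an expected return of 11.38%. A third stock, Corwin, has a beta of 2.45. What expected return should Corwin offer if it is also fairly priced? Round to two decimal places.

13.65%

MRP (SML slope) = (11.38% − 4.66%) / (1.94 − 0.43) = 6.72% / 1.51 = 4.4503%
R_f (intercept) = 4.66% − 0.43 × 4.4503% = 2.7464%
E(R_Corwin) = R_f + β × MRP = 2.7464% + 2.45 × 4.4503% = 13.65%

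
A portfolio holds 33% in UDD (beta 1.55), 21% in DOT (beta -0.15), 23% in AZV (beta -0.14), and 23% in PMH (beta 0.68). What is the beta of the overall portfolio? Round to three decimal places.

0.604

β_P = Σ w_i β_i = 0.33×1.55 + 0.21×-0.15 + 0.23×-0.14 + 0.23×0.68 = 0.6042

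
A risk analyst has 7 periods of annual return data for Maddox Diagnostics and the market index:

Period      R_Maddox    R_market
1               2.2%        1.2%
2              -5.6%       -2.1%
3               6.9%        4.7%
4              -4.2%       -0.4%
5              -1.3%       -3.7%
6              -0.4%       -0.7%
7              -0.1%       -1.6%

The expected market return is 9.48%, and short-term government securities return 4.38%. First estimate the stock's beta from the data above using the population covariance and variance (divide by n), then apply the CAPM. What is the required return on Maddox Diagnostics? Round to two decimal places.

Mean R_i = (2.2 − 5.6 + 6.9 − 4.2 − 1.3 − 0.4 − 0.1) / 7 = -0.3571%
Mean R_m = (1.2 − 2.1 + 4.7 − 0.4 − 3.7 − 0.7 − 1.6) / 7 = -0.3714%
Σ(R_i − R̄_i)(R_m − R̄_m) = 52.8314  ⇒  Cov = 52.8314 / 7 = 7.5473
Σ(R_m − R̄_m)² = 43.8743  ⇒  Var(R_m) = 43.8743 / 7 = 6.2678
β = Cov / Var(R_m) = 7.5473 / 6.2678 = 1.2041
MRP = 9.48% − 4.38% = 5.10%
E(R) = R_f + β × MRP = 4.38% + 1.2041 × 5.10% = 10.52%

10.52%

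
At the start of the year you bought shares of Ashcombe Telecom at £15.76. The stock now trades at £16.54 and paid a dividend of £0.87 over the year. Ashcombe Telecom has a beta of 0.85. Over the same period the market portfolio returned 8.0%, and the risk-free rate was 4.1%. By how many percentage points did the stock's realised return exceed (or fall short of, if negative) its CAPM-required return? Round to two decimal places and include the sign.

Realised HPR = (P1 + D1 − P0) / P0 = (16.54 + 0.87 − 15.76) / 15.76 = 1.65 / 15.76 = 10.4695%
MRP = 8.0% − 4.1% = 3.90%
CAPM required = R_f + β·MRP = 4.1% + 0.85 × 3.9% = 7.4150%
α = realised − required = 10.4695% − 7.4150% = +3.05%

+3.05%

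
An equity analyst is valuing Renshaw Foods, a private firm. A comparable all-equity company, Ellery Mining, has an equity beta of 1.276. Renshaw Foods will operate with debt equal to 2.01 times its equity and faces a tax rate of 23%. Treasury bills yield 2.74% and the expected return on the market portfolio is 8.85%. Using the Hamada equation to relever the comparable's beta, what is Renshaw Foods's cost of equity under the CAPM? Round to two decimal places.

β_L = β_U × [1 + (1 − t)(D/E)] = 1.276 × [1 + (1 − 0.23) × 2.01]
    = 1.276 × [1 + 0.77 × 2.01] = 1.276 × 2.5477 = 3.2509
MRP = 8.85% − 2.74% = 6.11%
E(R) = R_f + β_L × MRP = 2.74% + 3.2509 × 6.11% = 22.60%

22.60%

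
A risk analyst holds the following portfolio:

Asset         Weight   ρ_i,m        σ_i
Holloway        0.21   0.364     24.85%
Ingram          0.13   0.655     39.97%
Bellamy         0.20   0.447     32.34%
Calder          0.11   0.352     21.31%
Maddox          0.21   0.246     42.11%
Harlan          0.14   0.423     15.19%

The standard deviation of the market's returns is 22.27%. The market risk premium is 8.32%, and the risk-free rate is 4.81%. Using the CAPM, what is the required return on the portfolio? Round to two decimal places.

9.33%

β_Holloway = 0.364 × 24.85% / 22.27% = 0.4062
β_Ingram = 0.655 × 39.97% / 22.27% = 1.1756
β_Bellamy = 0.447 × 32.34% / 22.27% = 0.6491
β_Calder = 0.352 × 21.31% / 22.27% = 0.3368
β_Maddox = 0.246 × 42.11% / 22.27% = 0.4652
β_Harlan = 0.423 × 15.19% / 22.27% = 0.2885
β_P = Σ w_i β_i = 0.21×0.4062 + 0.13×1.1756 + 0.20×0.6491 + 0.11×0.3368 + 0.21×0.4652 + 0.14×0.2885 = 0.5431
E(R_P) = R_f + β_P × MRP = 4.81% + 0.5431 × 8.32% = 9.33%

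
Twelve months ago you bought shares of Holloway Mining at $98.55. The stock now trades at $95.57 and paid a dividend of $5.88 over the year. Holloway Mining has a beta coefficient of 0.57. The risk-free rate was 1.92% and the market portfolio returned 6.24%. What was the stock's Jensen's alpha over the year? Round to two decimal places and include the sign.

Realised HPR = (P1 + D1 − P0) / P0 = (95.57 + 5.88 − 98.55) / 98.55 = 2.90 / 98.55 = 2.9427%
MRP = 6.24% − 1.92% = 4.32%
CAPM required = R_f + β·MRP = 1.92% + 0.57 × 4.32% = 4.3824%
α = realised − required = 2.9427% − 4.3824% = -1.44%

-1.44%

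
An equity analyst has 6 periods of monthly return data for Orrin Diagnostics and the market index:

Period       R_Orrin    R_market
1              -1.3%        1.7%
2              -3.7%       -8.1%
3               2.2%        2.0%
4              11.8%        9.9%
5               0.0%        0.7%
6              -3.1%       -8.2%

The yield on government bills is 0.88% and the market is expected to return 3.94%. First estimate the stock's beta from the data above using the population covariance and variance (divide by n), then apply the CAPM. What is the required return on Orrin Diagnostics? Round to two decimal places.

3.15%

Mean R_i = (-1.3 − 3.7 + 2.2 + 11.8 + 0.0 − 3.1) / 6 = 0.9833%
Mean R_m = (1.7 − 8.1 + 2.0 + 9.9 + 0.7 − 8.2) / 6 = -0.3333%
Σ(R_i − R̄_i)(R_m − R̄_m) = 176.3667  ⇒  Cov = 176.3667 / 6 = 29.3945
Σ(R_m − R̄_m)² = 237.5733  ⇒  Var(R_m) = 237.5733 / 6 = 39.5956
β = Cov / Var(R_m) = 29.3945 / 39.5956 = 0.7424
MRP = 3.94% − 0.88% = 3.06%
E(R) = R_f + β × MRP = 0.88% + 0.7424 × 3.06% = 3.15%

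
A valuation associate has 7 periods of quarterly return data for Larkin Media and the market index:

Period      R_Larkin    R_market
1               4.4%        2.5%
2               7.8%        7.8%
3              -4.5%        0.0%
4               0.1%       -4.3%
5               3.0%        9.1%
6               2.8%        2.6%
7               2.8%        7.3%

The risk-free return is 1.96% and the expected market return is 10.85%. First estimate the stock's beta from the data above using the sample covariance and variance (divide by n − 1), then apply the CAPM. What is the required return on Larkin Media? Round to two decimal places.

Mean R_i = (4.4 + 7.8 − 4.5 + 0.1 + 3.0 + 2.8 + 2.8) / 7 = 2.3429%
Mean R_m = (2.5 + 7.8 + 0.0 − 4.3 + 9.1 + 2.6 + 7.3) / 7 = 3.5714%
Σ(R_i − R̄_i)(R_m − R̄_m) = 67.8586  ⇒  Cov = 67.8586 / 6 = 11.3098
Σ(R_m − R̄_m)² = 139.1543  ⇒  Var(R_m) = 139.1543 / 6 = 23.1924
β = Cov / Var(R_m) = 11.3098 / 23.1924 = 0.4877
MRP = 10.85% − 1.96% = 8.89%
E(R) = R_f + β × MRP = 1.96% + 0.4877 × 8.89% = 6.30%

6.30%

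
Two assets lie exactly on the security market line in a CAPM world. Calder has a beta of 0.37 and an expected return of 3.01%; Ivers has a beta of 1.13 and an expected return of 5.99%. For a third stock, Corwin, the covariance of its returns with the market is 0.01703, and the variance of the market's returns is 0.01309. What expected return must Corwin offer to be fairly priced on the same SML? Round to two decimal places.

6.66%

MRP = (5.99% − 3.01%) / (1.13 − 0.37) = 3.9211%
R_f = 3.01% − 0.37 × 3.9211% = 1.5592%
β_Corwin = Cov / Var(R_m) = 0.01703 / 0.01309 = 1.3010
E(R_Corwin) = R_f + β × MRP = 1.5592% + 1.3010 × 3.9211% = 6.66%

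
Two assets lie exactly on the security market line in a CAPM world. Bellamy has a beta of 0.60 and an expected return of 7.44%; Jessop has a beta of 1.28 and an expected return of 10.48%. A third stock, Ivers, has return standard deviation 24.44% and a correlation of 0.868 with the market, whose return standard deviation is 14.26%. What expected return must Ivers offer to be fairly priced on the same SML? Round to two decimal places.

11.41%

MRP = (10.48% − 7.44%) / (1.28 − 0.60) = 4.4706%
R_f = 7.44% − 0.60 × 4.4706% = 4.7576%
β_Ivers = ρ·σ_i/σ_m = 0.868 × 24.44 / 14.26 = 1.4877
E(R_Ivers) = R_f + β × MRP = 4.7576% + 1.4877 × 4.4706% = 11.41%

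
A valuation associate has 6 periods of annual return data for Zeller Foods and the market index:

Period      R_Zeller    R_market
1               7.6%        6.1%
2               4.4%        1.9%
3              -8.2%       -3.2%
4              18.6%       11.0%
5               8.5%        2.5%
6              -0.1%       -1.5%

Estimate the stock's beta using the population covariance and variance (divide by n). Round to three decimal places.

1.653

Mean R_i = (7.6 + 4.4 − 8.2 + 18.6 + 8.5 − 0.1) / 6 = 5.1333%
Mean R_m = (6.1 + 1.9 − 3.2 + 11.0 + 2.5 − 1.5) / 6 = 2.8000%
Σ(R_i − R̄_i)(R_m − R̄_m) = 220.7200  ⇒  Cov = 220.7200 / 6 = 36.7867
Σ(R_m − R̄_m)² = 133.5200  ⇒  Var(R_m) = 133.5200 / 6 = 22.2533
β = Cov / Var(R_m) = 36.7867 / 22.2533 = 1.6531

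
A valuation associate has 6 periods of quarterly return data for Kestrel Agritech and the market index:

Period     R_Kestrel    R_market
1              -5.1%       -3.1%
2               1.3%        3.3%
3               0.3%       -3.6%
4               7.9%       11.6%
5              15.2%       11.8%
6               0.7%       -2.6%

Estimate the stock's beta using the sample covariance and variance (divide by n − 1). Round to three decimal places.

Mean R_i = (-5.1 + 1.3 + 0.3 + 7.9 + 15.2 + 0.7) / 6 = 3.3833%
Mean R_m = (-3.1 + 3.3 − 3.6 + 11.6 + 11.8 − 2.6) / 6 = 2.9000%
Σ(R_i − R̄_i)(R_m − R̄_m) = 229.3300  ⇒  Cov = 229.3300 / 5 = 45.8660
Σ(R_m − R̄_m)² = 263.5600  ⇒  Var(R_m) = 263.5600 / 5 = 52.7120
β = Cov / Var(R_m) = 45.8660 / 52.7120 = 0.8701

0.870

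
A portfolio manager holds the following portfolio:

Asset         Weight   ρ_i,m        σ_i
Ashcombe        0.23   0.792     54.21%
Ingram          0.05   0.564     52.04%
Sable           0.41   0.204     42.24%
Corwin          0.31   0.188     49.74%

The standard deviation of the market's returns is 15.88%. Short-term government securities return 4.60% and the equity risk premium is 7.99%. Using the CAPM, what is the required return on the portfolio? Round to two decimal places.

13.54%

β_Ashcombe = 0.792 × 54.21% / 15.88% = 2.7037
β_Ingram = 0.564 × 52.04% / 15.88% = 1.8483
β_Sable = 0.204 × 42.24% / 15.88% = 0.5426
β_Corwin = 0.188 × 49.74% / 15.88% = 0.5889
β_P = Σ w_i β_i = 0.23×2.7037 + 0.05×1.8483 + 0.41×0.5426 + 0.31×0.5889 = 1.1193
E(R_P) = R_f + β_P × MRP = 4.60% + 1.1193 × 7.99% = 13.54%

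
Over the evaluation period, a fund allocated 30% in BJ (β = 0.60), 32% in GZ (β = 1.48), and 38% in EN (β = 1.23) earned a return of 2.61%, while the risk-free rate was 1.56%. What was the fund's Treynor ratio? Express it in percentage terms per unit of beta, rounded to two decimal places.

β_P = 0.30×0.60 + 0.32×1.48 + 0.38×1.23 = 1.1210
Treynor = (R_P − R_f) / β_P = (2.61% − 1.56%) / 1.1210 = 1.05% / 1.1210 = 0.94%

0.94%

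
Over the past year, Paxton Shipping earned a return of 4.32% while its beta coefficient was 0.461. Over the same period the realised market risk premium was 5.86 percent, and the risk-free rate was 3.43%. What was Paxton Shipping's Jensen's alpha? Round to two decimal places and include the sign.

-1.81%

CAPM benchmark = R_f + β(R_m − R_f) = 3.43% + 0.461 × 5.86% = 6.13146%
α = actual − benchmark = 4.32% − 6.13146% = -1.81%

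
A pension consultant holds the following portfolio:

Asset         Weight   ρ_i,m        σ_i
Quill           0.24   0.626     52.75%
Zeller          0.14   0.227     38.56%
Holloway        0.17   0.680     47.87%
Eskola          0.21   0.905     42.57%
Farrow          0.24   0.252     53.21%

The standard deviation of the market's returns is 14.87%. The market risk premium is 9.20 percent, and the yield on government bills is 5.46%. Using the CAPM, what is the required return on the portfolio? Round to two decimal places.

β_Quill = 0.626 × 52.75% / 14.87% = 2.2207
β_Zeller = 0.227 × 38.56% / 14.87% = 0.5886
β_Holloway = 0.680 × 47.87% / 14.87% = 2.1891
β_Eskola = 0.905 × 42.57% / 14.87% = 2.5908
β_Farrow = 0.252 × 53.21% / 14.87% = 0.9017
β_P = Σ w_i β_i = 0.24×2.2207 + 0.14×0.5886 + 0.17×2.1891 + 0.21×2.5908 + 0.24×0.9017 = 1.7480
E(R_P) = R_f + β_P × MRP = 5.46% + 1.7480 × 9.20% = 21.54%

21.54%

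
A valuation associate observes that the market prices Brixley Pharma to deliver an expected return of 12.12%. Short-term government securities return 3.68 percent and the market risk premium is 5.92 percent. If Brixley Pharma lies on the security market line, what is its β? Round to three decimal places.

β = (E(R) − R_f) / MRP = (12.12% − 3.68%) / 5.92% = 8.44% / 5.92% = 1.426

1.426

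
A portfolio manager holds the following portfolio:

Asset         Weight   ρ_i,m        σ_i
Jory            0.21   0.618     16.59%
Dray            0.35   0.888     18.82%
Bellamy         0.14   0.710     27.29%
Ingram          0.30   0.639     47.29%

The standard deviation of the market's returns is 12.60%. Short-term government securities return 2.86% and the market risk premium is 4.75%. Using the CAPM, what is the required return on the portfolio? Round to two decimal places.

β_Jory = 0.618 × 16.59% / 12.60% = 0.8137
β_Dray = 0.888 × 18.82% / 12.60% = 1.3264
β_Bellamy = 0.710 × 27.29% / 12.60% = 1.5378
β_Ingram = 0.639 × 47.29% / 12.60% = 2.3983
β_P = Σ w_i β_i = 0.21×0.8137 + 0.35×1.3264 + 0.14×1.5378 + 0.30×2.3983 = 1.5699
E(R_P) = R_f + β_P × MRP = 2.86% + 1.5699 × 4.75% = 10.32%

10.32%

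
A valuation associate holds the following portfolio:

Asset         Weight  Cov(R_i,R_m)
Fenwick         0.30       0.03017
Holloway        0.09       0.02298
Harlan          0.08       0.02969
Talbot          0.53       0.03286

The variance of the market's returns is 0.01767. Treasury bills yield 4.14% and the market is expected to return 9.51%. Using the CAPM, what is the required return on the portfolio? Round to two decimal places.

β_Fenwick = 0.03017 / 0.01767 = 1.7074
β_Holloway = 0.02298 / 0.01767 = 1.3005
β_Harlan = 0.02969 / 0.01767 = 1.6802
β_Talbot = 0.03286 / 0.01767 = 1.8596
β_P = Σ w_i β_i = 0.30×1.7074 + 0.09×1.3005 + 0.08×1.6802 + 0.53×1.8596 = 1.7493
MRP = 9.51% − 4.14% = 5.37%
E(R_P) = R_f + β_P × MRP = 4.14% + 1.7493 × 5.37% = 13.53%

13.53%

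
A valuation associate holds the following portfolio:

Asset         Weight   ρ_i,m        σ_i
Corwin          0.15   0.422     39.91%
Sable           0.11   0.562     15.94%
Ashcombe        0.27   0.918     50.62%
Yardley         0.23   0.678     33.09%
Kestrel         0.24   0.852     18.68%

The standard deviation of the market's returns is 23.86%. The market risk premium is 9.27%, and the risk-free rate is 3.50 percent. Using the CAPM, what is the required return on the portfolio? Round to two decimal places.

β_Corwin = 0.422 × 39.91% / 23.86% = 0.7059
β_Sable = 0.562 × 15.94% / 23.86% = 0.3755
β_Ashcombe = 0.918 × 50.62% / 23.86% = 1.9476
β_Yardley = 0.678 × 33.09% / 23.86% = 0.9403
β_Kestrel = 0.852 × 18.68% / 23.86% = 0.6670
β_P = Σ w_i β_i = 0.15×0.7059 + 0.11×0.3755 + 0.27×1.9476 + 0.23×0.9403 + 0.24×0.6670 = 1.0494
E(R_P) = R_f + β_P × MRP = 3.50% + 1.0494 × 9.27% = 13.23%

13.23%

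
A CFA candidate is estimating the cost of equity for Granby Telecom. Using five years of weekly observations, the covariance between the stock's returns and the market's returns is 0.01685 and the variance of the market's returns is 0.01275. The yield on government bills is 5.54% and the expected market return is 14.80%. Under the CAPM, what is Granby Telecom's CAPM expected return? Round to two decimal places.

β = Cov(R_i, R_m) / Var(R_m) = 0.01685 / 0.01275 = 1.3216
MRP = 14.80% − 5.54% = 9.26%
E(R) = R_f + β × MRP = 5.54% + 1.3216 × 9.26% = 17.78%

17.78%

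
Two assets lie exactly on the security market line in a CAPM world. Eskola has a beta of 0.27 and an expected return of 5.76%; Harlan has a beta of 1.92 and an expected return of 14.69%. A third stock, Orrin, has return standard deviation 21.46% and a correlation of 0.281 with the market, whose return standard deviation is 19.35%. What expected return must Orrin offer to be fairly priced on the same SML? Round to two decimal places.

MRP = (14.69% − 5.76%) / (1.92 − 0.27) = 5.4121%
R_f = 5.76% − 0.27 × 5.4121% = 4.2987%
β_Orrin = ρ·σ_i/σ_m = 0.281 × 21.46 / 19.35 = 0.3116
E(R_Orrin) = R_f + β × MRP = 4.2987% + 0.3116 × 5.4121% = 5.99%

5.99%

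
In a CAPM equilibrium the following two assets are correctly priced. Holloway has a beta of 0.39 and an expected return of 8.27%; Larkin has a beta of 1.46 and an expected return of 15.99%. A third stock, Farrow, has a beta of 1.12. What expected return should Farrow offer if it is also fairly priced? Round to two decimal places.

13.54%

MRP (SML slope) = (15.99% − 8.27%) / (1.46 − 0.39) = 7.72% / 1.07 = 7.2150%
R_f (intercept) = 8.27% − 0.39 × 7.2150% = 5.4562%
E(R_Farrow) = R_f + β × MRP = 5.4562% + 1.12 × 7.2150% = 13.54%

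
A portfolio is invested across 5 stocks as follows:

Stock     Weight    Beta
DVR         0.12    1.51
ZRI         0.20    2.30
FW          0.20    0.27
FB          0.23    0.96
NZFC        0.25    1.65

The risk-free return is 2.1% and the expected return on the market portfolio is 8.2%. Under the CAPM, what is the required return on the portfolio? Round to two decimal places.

10.20%

β_P = Σ w_i β_i = 0.12×1.51 + 0.20×2.30 + 0.20×0.27 + 0.23×0.96 + 0.25×1.65 = 1.3285
MRP = 8.2% − 2.1% = 6.10%
E(R_P) = R_f + β_P × MRP = 2.1% + 1.3285 × 6.1% = 10.20%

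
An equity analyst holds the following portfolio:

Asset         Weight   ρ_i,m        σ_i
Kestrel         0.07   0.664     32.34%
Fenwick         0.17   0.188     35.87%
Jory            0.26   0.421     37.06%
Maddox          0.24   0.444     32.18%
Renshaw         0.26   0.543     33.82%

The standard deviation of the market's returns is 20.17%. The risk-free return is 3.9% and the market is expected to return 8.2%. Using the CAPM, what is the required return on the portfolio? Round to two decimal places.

7.08%

β_Kestrel = 0.664 × 32.34% / 20.17% = 1.0646
β_Fenwick = 0.188 × 35.87% / 20.17% = 0.3343
β_Jory = 0.421 × 37.06% / 20.17% = 0.7735
β_Maddox = 0.444 × 32.18% / 20.17% = 0.7084
β_Renshaw = 0.543 × 33.82% / 20.17% = 0.9105
β_P = Σ w_i β_i = 0.07×1.0646 + 0.17×0.3343 + 0.26×0.7735 + 0.24×0.7084 + 0.26×0.9105 = 0.7392
MRP = 8.2% − 3.9% = 4.30%
E(R_P) = R_f + β_P × MRP = 3.9% + 0.7392 × 4.3% = 7.08%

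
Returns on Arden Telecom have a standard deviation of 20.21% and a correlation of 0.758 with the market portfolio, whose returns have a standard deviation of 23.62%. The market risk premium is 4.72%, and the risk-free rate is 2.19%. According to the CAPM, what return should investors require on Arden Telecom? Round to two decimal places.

β = ρ × σ_i / σ_m = 0.758 × 20.21% / 23.62% = 0.6486
E(R) = 2.19% + 0.6486 × 4.72% = 5.25%

5.25%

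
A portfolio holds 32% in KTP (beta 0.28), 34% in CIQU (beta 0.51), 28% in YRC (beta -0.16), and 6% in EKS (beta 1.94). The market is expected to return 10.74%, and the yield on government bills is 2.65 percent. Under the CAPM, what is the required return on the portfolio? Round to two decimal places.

5.36%

β_P = Σ w_i β_i = 0.32×0.28 + 0.34×0.51 + 0.28×-0.16 + 0.06×1.94 = 0.3346
MRP = 10.74% − 2.65% = 8.09%
E(R_P) = R_f + β_P × MRP = 2.65% + 0.3346 × 8.09% = 5.36%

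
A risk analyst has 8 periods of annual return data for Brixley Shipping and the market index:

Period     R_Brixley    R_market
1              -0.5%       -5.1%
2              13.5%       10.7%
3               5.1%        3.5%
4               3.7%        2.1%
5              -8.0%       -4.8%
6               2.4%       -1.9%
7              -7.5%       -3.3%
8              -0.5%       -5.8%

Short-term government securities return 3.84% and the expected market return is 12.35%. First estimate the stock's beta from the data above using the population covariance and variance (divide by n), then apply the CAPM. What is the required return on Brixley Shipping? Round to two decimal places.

Mean R_i = (-0.5 + 13.5 + 5.1 + 3.7 − 8.0 + 2.4 − 7.5 − 0.5) / 8 = 1.0250%
Mean R_m = (-5.1 + 10.7 + 3.5 + 2.1 − 4.8 − 1.9 − 3.3 − 5.8) / 8 = -0.5750%
Σ(R_i − R̄_i)(R_m − R̄_m) = 238.8250  ⇒  Cov = 238.8250 / 8 = 29.8531
Σ(R_m − R̄_m)² = 225.6950  ⇒  Var(R_m) = 225.6950 / 8 = 28.2119
β = Cov / Var(R_m) = 29.8531 / 28.2119 = 1.0582
MRP = 12.35% − 3.84% = 8.51%
E(R) = R_f + β × MRP = 3.84% + 1.0582 × 8.51% = 12.85%

12.85%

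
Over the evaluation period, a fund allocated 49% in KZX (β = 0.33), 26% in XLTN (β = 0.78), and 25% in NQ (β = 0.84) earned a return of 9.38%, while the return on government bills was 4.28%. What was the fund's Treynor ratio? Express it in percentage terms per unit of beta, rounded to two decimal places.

8.88%

β_P = 0.49×0.33 + 0.26×0.78 + 0.25×0.84 = 0.5745
Treynor = (R_P − R_f) / β_P = (9.38% − 4.28%) / 0.5745 = 5.10% / 0.5745 = 8.88%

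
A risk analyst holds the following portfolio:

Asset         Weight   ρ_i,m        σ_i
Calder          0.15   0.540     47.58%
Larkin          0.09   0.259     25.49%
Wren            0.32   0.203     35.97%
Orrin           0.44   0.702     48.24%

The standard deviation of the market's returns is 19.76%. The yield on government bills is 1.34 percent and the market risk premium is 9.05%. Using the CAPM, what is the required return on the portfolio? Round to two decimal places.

11.27%

β_Calder = 0.540 × 47.58% / 19.76% = 1.3003
β_Larkin = 0.259 × 25.49% / 19.76% = 0.3341
β_Wren = 0.203 × 35.97% / 19.76% = 0.3695
β_Orrin = 0.702 × 48.24% / 19.76% = 1.7138
β_P = Σ w_i β_i = 0.15×1.3003 + 0.09×0.3341 + 0.32×0.3695 + 0.44×1.7138 = 1.0974
E(R_P) = R_f + β_P × MRP = 1.34% + 1.0974 × 9.05% = 11.27%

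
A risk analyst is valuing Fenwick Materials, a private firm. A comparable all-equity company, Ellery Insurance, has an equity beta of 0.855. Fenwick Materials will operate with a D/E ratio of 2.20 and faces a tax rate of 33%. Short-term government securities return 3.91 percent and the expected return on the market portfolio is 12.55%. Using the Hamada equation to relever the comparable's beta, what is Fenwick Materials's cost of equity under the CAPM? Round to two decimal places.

β_L = β_U × [1 + (1 − t)(D/E)] = 0.855 × [1 + (1 − 0.33) × 2.20]
    = 0.855 × [1 + 0.67 × 2.20] = 0.855 × 2.4740 = 2.1153
MRP = 12.55% − 3.91% = 8.64%
E(R) = R_f + β_L × MRP = 3.91% + 2.1153 × 8.64% = 22.19%

22.19%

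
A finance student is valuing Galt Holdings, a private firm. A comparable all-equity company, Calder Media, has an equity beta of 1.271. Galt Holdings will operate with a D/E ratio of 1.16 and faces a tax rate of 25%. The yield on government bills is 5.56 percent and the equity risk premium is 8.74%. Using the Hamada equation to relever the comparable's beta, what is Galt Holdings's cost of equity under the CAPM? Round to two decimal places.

26.33%

β_L = β_U × [1 + (1 − t)(D/E)] = 1.271 × [1 + (1 − 0.25) × 1.16]
    = 1.271 × [1 + 0.75 × 1.16] = 1.271 × 1.8700 = 2.3768
E(R) = R_f + β_L × MRP = 5.56% + 2.3768 × 8.74% = 26.33%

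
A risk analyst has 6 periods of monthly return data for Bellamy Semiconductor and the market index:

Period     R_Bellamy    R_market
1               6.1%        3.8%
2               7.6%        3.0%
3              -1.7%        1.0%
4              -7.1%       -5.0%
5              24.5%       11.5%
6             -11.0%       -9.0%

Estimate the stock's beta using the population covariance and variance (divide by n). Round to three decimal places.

1.722

Mean R_i = (6.1 + 7.6 − 1.7 − 7.1 + 24.5 − 11.0) / 6 = 3.0667%
Mean R_m = (3.8 + 3.0 + 1.0 − 5.0 + 11.5 − 9.0) / 6 = 0.8833%
Σ(R_i − R̄_i)(R_m − R̄_m) = 444.2767  ⇒  Cov = 444.2767 / 6 = 74.0461
Σ(R_m − R̄_m)² = 258.0083  ⇒  Var(R_m) = 258.0083 / 6 = 43.0014
β = Cov / Var(R_m) = 74.0461 / 43.0014 = 1.7219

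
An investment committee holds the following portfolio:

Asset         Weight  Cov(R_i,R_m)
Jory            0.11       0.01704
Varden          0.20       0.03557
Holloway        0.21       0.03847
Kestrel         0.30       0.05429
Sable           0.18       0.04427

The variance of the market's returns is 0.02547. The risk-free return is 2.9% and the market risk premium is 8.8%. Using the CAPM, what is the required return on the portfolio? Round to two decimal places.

β_Jory = 0.01704 / 0.02547 = 0.6690
β_Varden = 0.03557 / 0.02547 = 1.3965
β_Holloway = 0.03847 / 0.02547 = 1.5104
β_Kestrel = 0.05429 / 0.02547 = 2.1315
β_Sable = 0.04427 / 0.02547 = 1.7381
β_P = Σ w_i β_i = 0.11×0.6690 + 0.20×1.3965 + 0.21×1.5104 + 0.30×2.1315 + 0.18×1.7381 = 1.6224
E(R_P) = R_f + β_P × MRP = 2.9% + 1.6224 × 8.8% = 17.18%

17.18%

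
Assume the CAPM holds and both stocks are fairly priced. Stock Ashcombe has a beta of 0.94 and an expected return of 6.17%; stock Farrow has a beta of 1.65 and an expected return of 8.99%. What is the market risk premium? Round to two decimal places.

Both satisfy E(R) = R_f + β·MRP, so the slope of the SML is
MRP = (8.99% − 6.17%) / (1.65 − 0.94) = 2.82% / 0.71 = 3.9718%

3.97%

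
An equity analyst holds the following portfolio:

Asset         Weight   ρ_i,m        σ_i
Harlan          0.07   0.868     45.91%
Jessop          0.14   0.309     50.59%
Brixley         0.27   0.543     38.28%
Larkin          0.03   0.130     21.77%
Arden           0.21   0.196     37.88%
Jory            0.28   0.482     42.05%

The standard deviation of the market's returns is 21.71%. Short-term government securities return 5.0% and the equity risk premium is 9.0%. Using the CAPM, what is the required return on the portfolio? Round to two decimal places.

β_Harlan = 0.868 × 45.91% / 21.71% = 1.8356
β_Jessop = 0.309 × 50.59% / 21.71% = 0.7201
β_Brixley = 0.543 × 38.28% / 21.71% = 0.9574
β_Larkin = 0.130 × 21.77% / 21.71% = 0.1304
β_Arden = 0.196 × 37.88% / 21.71% = 0.3420
β_Jory = 0.482 × 42.05% / 21.71% = 0.9336
β_P = Σ w_i β_i = 0.07×1.8356 + 0.14×0.7201 + 0.27×0.9574 + 0.03×0.1304 + 0.21×0.3420 + 0.28×0.9336 = 0.8249
E(R_P) = R_f + β_P × MRP = 5.0% + 0.8249 × 9.0% = 12.42%

12.42%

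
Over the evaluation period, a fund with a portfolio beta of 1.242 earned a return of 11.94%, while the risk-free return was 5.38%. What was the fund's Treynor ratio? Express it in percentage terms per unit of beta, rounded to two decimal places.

5.28%

Treynor = (R_P − R_f) / β_P = (11.94% − 5.38%) / 1.2420 = 6.56% / 1.2420 = 5.28%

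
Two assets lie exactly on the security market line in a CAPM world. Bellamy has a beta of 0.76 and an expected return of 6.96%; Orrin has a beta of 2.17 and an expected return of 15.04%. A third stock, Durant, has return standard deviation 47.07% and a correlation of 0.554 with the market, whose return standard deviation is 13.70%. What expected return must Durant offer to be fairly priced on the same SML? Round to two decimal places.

13.51%

MRP = (15.04% − 6.96%) / (2.17 − 0.76) = 5.7305%
R_f = 6.96% − 0.76 × 5.7305% = 2.6048%
β_Durant = ρ·σ_i/σ_m = 0.554 × 47.07 / 13.70 = 1.9034
E(R_Durant) = R_f + β × MRP = 2.6048% + 1.9034 × 5.7305% = 13.51%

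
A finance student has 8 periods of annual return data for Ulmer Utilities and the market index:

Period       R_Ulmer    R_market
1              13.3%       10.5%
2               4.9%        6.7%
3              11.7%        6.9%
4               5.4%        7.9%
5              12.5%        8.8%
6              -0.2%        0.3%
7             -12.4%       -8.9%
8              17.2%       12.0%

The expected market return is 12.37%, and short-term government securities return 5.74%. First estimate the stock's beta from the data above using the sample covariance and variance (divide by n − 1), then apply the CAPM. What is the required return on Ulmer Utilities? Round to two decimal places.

Mean R_i = (13.3 + 4.9 + 11.7 + 5.4 + 12.5 − 0.2 − 12.4 + 17.2) / 8 = 6.5500%
Mean R_m = (10.5 + 6.7 + 6.9 + 7.9 + 8.8 + 0.3 − 8.9 + 12.0) / 8 = 5.5250%
Σ(R_i − R̄_i)(R_m − R̄_m) = 433.0600  ⇒  Cov = 433.0600 / 7 = 61.8657
Σ(R_m − R̄_m)² = 321.6950  ⇒  Var(R_m) = 321.6950 / 7 = 45.9564
β = Cov / Var(R_m) = 61.8657 / 45.9564 = 1.3462
MRP = 12.37% − 5.74% = 6.63%
E(R) = R_f + β × MRP = 5.74% + 1.3462 × 6.63% = 14.67%

14.67%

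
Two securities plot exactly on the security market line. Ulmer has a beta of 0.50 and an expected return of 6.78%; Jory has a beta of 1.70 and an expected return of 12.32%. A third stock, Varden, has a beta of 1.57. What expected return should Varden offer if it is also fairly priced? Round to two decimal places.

MRP (SML slope) = (12.32% − 6.78%) / (1.70 − 0.50) = 5.54% / 1.20 = 4.6167%
R_f (intercept) = 6.78% − 0.50 × 4.6167% = 4.4717%
E(R_Varden) = R_f + β × MRP = 4.4717% + 1.57 × 4.6167% = 11.72%

11.72%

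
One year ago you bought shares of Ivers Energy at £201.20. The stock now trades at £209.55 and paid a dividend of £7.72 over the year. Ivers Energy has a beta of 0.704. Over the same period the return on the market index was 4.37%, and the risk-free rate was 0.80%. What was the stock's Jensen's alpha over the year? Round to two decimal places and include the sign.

Realised HPR = (P1 + D1 − P0) / P0 = (209.55 + 7.72 − 201.20) / 201.20 = 16.07 / 201.20 = 7.9871%
MRP = 4.37% − 0.80% = 3.57%
CAPM required = R_f + β·MRP = 0.80% + 0.704 × 3.57% = 3.31328%
α = realised − required = 7.9871% − 3.31328% = +4.67%

+4.67%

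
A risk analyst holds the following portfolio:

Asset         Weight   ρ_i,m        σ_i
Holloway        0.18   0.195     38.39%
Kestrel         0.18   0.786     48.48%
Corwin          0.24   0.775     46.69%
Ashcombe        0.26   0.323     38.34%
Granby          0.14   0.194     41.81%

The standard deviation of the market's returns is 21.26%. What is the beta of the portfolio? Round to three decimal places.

β_Holloway = 0.195 × 38.39% / 21.26% = 0.3521
β_Kestrel = 0.786 × 48.48% / 21.26% = 1.7923
β_Corwin = 0.775 × 46.69% / 21.26% = 1.7020
β_Ashcombe = 0.323 × 38.34% / 21.26% = 0.5825
β_Granby = 0.194 × 41.81% / 21.26% = 0.3815
β_P = Σ w_i β_i = 0.18×0.3521 + 0.18×1.7923 + 0.24×1.7020 + 0.26×0.5825 + 0.14×0.3815 = 0.9993

0.999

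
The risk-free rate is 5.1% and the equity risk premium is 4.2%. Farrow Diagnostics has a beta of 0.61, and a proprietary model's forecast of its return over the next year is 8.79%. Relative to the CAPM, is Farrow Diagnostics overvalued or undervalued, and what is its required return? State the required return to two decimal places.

Required return = R_f + β·MRP = 5.1% + 0.61 × 4.2% = 7.66%
Forecast 8.79% > required 7.66% → the stock plots above the SML → undervalued.

Undervalued; required return 7.66%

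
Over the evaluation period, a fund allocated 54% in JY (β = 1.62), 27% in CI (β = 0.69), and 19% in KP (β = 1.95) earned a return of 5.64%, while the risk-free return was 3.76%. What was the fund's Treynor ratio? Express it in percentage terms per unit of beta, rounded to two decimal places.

β_P = 0.54×1.62 + 0.27×0.69 + 0.19×1.95 = 1.4316
Treynor = (R_P − R_f) / β_P = (5.64% − 3.76%) / 1.4316 = 1.88% / 1.4316 = 1.31%

1.31%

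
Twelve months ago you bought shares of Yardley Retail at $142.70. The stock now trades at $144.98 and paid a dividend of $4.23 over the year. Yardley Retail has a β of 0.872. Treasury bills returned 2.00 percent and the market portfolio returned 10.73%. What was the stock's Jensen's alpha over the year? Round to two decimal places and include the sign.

-5.05%

Realised HPR = (P1 + D1 − P0) / P0 = (144.98 + 4.23 − 142.70) / 142.70 = 6.51 / 142.70 = 4.5620%
MRP = 10.73% − 2.00% = 8.73%
CAPM required = R_f + β·MRP = 2.00% + 0.872 × 8.73% = 9.61256%
α = realised − required = 4.5620% − 9.61256% = -5.05%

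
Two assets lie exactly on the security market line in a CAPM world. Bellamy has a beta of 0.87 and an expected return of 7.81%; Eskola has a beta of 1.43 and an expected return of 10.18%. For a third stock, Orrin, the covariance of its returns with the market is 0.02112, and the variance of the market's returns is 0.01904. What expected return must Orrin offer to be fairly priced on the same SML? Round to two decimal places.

MRP = (10.18% − 7.81%) / (1.43 − 0.87) = 4.2321%
R_f = 7.81% − 0.87 × 4.2321% = 4.1281%
β_Orrin = Cov / Var(R_m) = 0.02112 / 0.01904 = 1.1092
E(R_Orrin) = R_f + β × MRP = 4.1281% + 1.1092 × 4.2321% = 8.82%

8.82%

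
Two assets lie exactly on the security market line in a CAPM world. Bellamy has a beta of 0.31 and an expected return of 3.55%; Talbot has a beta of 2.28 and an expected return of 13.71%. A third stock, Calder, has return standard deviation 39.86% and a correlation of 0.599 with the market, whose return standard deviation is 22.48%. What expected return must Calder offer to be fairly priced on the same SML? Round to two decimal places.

MRP = (13.71% − 3.55%) / (2.28 − 0.31) = 5.1574%
R_f = 3.55% − 0.31 × 5.1574% = 1.9512%
β_Calder = ρ·σ_i/σ_m = 0.599 × 39.86 / 22.48 = 1.0621
E(R_Calder) = R_f + β × MRP = 1.9512% + 1.0621 × 5.1574% = 7.43%

7.43%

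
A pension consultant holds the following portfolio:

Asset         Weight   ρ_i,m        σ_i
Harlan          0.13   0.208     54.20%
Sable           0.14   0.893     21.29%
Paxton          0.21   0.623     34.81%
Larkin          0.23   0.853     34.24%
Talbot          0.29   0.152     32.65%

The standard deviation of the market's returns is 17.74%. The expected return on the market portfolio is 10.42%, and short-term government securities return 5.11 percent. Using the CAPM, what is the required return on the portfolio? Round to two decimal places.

10.15%

β_Harlan = 0.208 × 54.20% / 17.74% = 0.6355
β_Sable = 0.893 × 21.29% / 17.74% = 1.0717
β_Paxton = 0.623 × 34.81% / 17.74% = 1.2225
β_Larkin = 0.853 × 34.24% / 17.74% = 1.6464
β_Talbot = 0.152 × 32.65% / 17.74% = 0.2798
β_P = Σ w_i β_i = 0.13×0.6355 + 0.14×1.0717 + 0.21×1.2225 + 0.23×1.6464 + 0.29×0.2798 = 0.9492
MRP = 10.42% − 5.11% = 5.31%
E(R_P) = R_f + β_P × MRP = 5.11% + 0.9492 × 5.31% = 10.15%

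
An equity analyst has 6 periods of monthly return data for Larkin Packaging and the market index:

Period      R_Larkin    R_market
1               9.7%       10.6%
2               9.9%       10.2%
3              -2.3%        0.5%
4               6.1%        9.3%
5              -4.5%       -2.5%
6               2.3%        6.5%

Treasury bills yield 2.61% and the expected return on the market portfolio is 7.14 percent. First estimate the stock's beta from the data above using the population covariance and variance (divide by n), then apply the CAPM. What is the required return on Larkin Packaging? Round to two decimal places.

7.47%

Mean R_i = (9.7 + 9.9 − 2.3 + 6.1 − 4.5 + 2.3) / 6 = 3.5333%
Mean R_m = (10.6 + 10.2 + 0.5 + 9.3 − 2.5 + 6.5) / 6 = 5.7667%
Σ(R_i − R̄_i)(R_m − R̄_m) = 163.3267  ⇒  Cov = 163.3267 / 6 = 27.2211
Σ(R_m − R̄_m)² = 152.1133  ⇒  Var(R_m) = 152.1133 / 6 = 25.3522
β = Cov / Var(R_m) = 27.2211 / 25.3522 = 1.0737
MRP = 7.14% − 2.61% = 4.53%
E(R) = R_f + β × MRP = 2.61% + 1.0737 × 4.53% = 7.47%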